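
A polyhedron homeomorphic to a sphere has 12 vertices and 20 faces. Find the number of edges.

Here V − E + F = 2.
E = V + F − (2) = 12 + 20 − (2) = 30.

30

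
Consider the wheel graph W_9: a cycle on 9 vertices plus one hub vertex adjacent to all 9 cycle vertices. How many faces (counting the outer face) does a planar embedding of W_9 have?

10

W_9 has V = 9 + 1 = 10 vertices and E = 2·9 = 18 edges.
By Euler's formula F = 2 − V + E = 2 − 10 + 18 = 10.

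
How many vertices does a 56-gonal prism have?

A prism on an n-gon has two n-gon bases and n rectangular sides: V = 2·56 = 112, E = 3·56 = 168, F = 56 + 2 = 58.

112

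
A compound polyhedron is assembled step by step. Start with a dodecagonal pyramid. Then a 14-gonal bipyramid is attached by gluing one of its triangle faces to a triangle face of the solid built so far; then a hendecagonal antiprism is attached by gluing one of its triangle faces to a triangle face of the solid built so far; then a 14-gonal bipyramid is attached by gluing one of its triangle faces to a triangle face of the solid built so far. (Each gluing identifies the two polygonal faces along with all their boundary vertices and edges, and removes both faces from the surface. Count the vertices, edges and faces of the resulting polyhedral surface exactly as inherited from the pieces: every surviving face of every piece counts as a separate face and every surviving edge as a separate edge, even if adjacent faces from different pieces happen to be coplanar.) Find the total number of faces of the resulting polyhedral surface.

87

A dodecagonal pyramid: V=13, E=24, F=13.
Attach a 14-gonal bipyramid (V=16, E=42, F=28) along a 3-gon: merge 3 vertices and 3 edges, delete both glued faces → V=26, E=63, F=39.
Attach a hendecagonal antiprism (V=22, E=44, F=24) along a 3-gon: merge 3 vertices and 3 edges, delete both glued faces → V=45, E=104, F=61.
Attach a 14-gonal bipyramid (V=16, E=42, F=28) along a 3-gon: merge 3 vertices and 3 edges, delete both glued faces → V=58, E=143, F=87.
Check: V − E + F = 58 − 143 + 87 = 2.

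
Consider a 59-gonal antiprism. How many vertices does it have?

118

An antiprism on an n-gon has two n-gon caps and 2n triangles: V = 2·59 = 118, E = 4·59 = 236, F = 2·59 + 2 = 120.
Check: V − E + F = 118 − 236 + 120 = 2.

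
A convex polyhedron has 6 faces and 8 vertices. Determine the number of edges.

Here V − E + F = 2.
E = V + F − (2) = 8 + 6 − (2) = 12.

12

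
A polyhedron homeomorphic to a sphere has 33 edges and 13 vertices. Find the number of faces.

Here V − E + F = 2.
F = 2 − V + E = 2 − 13 + 33 = 22.

22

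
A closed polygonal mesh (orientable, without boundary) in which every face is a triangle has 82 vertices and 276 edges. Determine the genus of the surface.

6

Every face is a triangle and each edge borders two faces, so 3F = 2·276, giving F = 184.
χ = V − E + F = 82 − 276 + 184 = -10.
For a closed orientable surface χ = 2 − 2g, so g = (2 − (-10))/2 = 6.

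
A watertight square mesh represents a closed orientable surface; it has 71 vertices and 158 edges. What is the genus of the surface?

Every face is a square and each edge borders two faces, so 4F = 2·158, giving F = 79.
χ = V − E + F = 71 − 158 + 79 = -8.
For a closed orientable surface χ = 2 − 2g, so g = (2 − (-8))/2 = 5.

5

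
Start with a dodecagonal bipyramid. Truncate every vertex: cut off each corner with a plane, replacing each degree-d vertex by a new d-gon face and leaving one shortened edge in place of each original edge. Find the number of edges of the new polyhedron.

The base solid has V = 14, E = 36, F = 24.
Truncation replaces each original edge-end by a new vertex, so V′ = 2E = 72.
Each original edge survives, and each old vertex of degree d contributes d new edges; summing degrees gives Σd = 2E, so E′ = E + 2E = 3E = 108.
Each original face survives and each original vertex becomes one new face: F′ = F + V = 38.

108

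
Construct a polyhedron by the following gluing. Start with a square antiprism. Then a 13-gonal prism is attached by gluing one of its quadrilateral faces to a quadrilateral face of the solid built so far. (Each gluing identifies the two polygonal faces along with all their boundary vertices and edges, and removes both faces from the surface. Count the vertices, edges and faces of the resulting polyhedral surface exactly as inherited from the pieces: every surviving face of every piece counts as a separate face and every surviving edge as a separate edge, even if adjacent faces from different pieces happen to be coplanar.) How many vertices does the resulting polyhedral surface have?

30

A square antiprism: V=8, E=16, F=10.
Attach a 13-gonal prism (V=26, E=39, F=15) along a 4-gon: merge 4 vertices and 4 edges, delete both glued faces → V=30, E=51, F=23.
Check: V − E + F = 30 − 51 + 23 = 2.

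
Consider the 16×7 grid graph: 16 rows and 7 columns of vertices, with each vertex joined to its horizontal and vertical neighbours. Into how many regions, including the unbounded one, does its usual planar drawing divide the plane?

91

The grid has V = 16·7 = 112 vertices and E = 16·6 + 7·15 = 201 edges.
F = 2 − V + E = 2 − 112 + 201 = 91.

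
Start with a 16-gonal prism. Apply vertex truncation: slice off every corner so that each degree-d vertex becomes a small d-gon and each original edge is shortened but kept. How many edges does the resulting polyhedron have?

The base solid has V = 32, E = 48, F = 18.
Truncation replaces each original edge-end by a new vertex, so V′ = 2E = 96.
Each original edge survives, and each old vertex of degree d contributes d new edges; summing degrees gives Σd = 2E, so E′ = E + 2E = 3E = 144.
Each original face survives and each original vertex becomes one new face: F′ = F + V = 50.

144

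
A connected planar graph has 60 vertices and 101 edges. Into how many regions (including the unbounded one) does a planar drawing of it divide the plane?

Euler's formula for a connected plane graph: V − E + F = 2, so F = 2 − 60 + 101 = 43.

43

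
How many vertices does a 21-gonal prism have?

A prism on an n-gon has two n-gon bases and n rectangular sides: V = 2·21 = 42, E = 3·21 = 63, F = 21 + 2 = 23.
Check: V − E + F = 42 − 63 + 23 = 2.

42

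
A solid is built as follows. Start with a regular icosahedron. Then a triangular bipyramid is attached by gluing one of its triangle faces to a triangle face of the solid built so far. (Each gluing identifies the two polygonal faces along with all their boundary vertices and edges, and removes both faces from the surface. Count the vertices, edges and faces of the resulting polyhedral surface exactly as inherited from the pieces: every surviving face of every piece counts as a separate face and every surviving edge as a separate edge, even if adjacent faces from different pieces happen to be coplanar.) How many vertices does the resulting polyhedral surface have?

A regular icosahedron: V=12, E=30, F=20.
Attach a triangular bipyramid (V=5, E=9, F=6) along a 3-gon: merge 3 vertices and 3 edges, delete both glued faces → V=14, E=36, F=24.
Check: V − E + F = 14 − 36 + 24 = 2.

14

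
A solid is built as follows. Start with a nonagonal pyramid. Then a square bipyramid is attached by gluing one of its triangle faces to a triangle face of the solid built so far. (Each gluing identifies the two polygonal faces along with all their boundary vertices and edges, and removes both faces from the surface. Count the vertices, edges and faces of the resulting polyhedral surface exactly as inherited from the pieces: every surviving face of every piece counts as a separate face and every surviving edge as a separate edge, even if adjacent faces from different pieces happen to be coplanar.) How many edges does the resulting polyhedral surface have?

A nonagonal pyramid: V=10, E=18, F=10.
Attach a square bipyramid (V=6, E=12, F=8) along a 3-gon: merge 3 vertices and 3 edges, delete both glued faces → V=13, E=27, F=16.
Check: V − E + F = 13 − 27 + 16 = 2.

27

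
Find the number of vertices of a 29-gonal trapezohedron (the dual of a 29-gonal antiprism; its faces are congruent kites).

60

The n-trapezohedron (dual of the n-antiprism) has V = 2·29 + 2 = 60, E = 4·29 = 116, F = 2·29 = 58.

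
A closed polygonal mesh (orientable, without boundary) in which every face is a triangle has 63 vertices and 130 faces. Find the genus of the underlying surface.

Every face is a triangle, so 2E = 3·130 = 390, giving E = 195.
χ = V − E + F = 63 − 195 + 130 = -2.
For a closed orientable surface χ = 2 − 2g, so g = (2 − (-2))/2 = 2.

2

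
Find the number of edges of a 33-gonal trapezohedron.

The n-trapezohedron (dual of the n-antiprism) has V = 2·33 + 2 = 68, E = 4·33 = 132, F = 2·33 = 66.

132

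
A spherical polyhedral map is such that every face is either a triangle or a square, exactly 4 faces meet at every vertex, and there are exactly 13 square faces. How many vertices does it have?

Let x be the number of triangles; then F = 13 + x.
Edge–face incidences: 2E = 4·13 + 3·x = 52 + 3x.
Every vertex has degree 4, so 4V = 2E.
Euler: V − E + F = 2 ⇒ (2E)/4 − E + (13 + x) = 2.
Multiply by 8: 2·(2E) − 4·(2E) + 8·(13 + x) = 16, i.e. 104 + 8x − 2·(52 + 3x) = 16.
Collecting terms: 2x = 16, so x = 8.
Then 2E = 52 + 3·8 = 76, so E = 38, V = 2E/4 = 19, F = 13 + 8 = 21.

19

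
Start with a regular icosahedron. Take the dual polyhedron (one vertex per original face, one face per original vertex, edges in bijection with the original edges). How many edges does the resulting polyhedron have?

30

The base solid has V = 12, E = 30, F = 20.
The dual swaps V and F and preserves E: V′ = F = 20, E′ = E = 30, F′ = V = 12.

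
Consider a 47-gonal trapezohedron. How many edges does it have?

188

The n-trapezohedron (dual of the n-antiprism) has V = 2·47 + 2 = 96, E = 4·47 = 188, F = 2·47 = 94.
Check: V − E + F = 96 − 188 + 94 = 2.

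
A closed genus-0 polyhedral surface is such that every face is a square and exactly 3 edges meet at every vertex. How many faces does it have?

6

Each face has 4 edges and each edge borders two faces, so 2E = 4F.
Each vertex has degree 3, so 3V = 2E and hence V = 4F/3.
Euler: V − E + F = 2 ⇒ (4F/3) − (4F/2) + F = 2.
Multiply by 6: (8 − 12 + 6)F = 12, i.e. 2F = 12.
So F = 6, E = 4·6/2 = 12, V = 4·6/3 = 8.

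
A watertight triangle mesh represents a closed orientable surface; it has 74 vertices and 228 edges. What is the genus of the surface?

Every face is a triangle and each edge borders two faces, so 3F = 2·228, giving F = 152.
χ = V − E + F = 74 − 228 + 152 = -2.
For a closed orientable surface χ = 2 − 2g, so g = (2 − (-2))/2 = 2.

2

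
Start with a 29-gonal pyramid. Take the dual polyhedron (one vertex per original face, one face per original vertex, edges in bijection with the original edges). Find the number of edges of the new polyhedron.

58

The base solid has V = 30, E = 58, F = 30.
The dual swaps V and F and preserves E: V′ = F = 30, E′ = E = 58, F′ = V = 30.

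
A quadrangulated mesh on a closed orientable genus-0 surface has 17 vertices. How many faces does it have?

χ = 2 − 2·0 = 2, and every face is a square so 4F = 2E.
V − E + F = 2 with E = 4F/2 gives 17 − (4/2 − 1)·F = 2, so F = 15 and E = 30.

15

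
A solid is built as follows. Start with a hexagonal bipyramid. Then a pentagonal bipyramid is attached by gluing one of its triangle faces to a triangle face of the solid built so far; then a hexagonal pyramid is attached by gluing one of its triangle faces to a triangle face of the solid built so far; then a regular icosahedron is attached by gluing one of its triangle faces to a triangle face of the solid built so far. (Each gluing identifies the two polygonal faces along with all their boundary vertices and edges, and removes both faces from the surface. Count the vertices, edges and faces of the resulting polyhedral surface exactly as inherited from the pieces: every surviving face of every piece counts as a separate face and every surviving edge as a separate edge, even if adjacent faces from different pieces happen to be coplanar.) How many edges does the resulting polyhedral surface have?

A hexagonal bipyramid: V=8, E=18, F=12.
Attach a pentagonal bipyramid (V=7, E=15, F=10) along a 3-gon: merge 3 vertices and 3 edges, delete both glued faces → V=12, E=30, F=20.
Attach a hexagonal pyramid (V=7, E=12, F=7) along a 3-gon: merge 3 vertices and 3 edges, delete both glued faces → V=16, E=39, F=25.
Attach a regular icosahedron (V=12, E=30, F=20) along a 3-gon: merge 3 vertices and 3 edges, delete both glued faces → V=25, E=66, F=43.
Check: V − E + F = 25 − 66 + 43 = 2.

66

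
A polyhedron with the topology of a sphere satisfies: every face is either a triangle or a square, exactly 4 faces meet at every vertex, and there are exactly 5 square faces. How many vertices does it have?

Let x be the number of triangles; then F = 5 + x.
Edge–face incidences: 2E = 4·5 + 3·x = 20 + 3x.
Every vertex has degree 4, so 4V = 2E.
Euler: V − E + F = 2 ⇒ (2E)/4 − E + (5 + x) = 2.
Multiply by 8: 2·(2E) − 4·(2E) + 8·(5 + x) = 16, i.e. 40 + 8x − 2·(20 + 3x) = 16.
Collecting terms: 2x = 16, so x = 8.
Then 2E = 20 + 3·8 = 44, so E = 22, V = 2E/4 = 11, F = 5 + 8 = 13.

11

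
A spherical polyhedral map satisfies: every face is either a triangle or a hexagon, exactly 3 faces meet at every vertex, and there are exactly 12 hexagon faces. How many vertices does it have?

Let x be the number of triangles; then F = 12 + x.
Edge–face incidences: 2E = 6·12 + 3·x = 72 + 3x.
Every vertex has degree 3, so 3V = 2E.
Euler: V − E + F = 2 ⇒ (2E)/3 − E + (12 + x) = 2.
Multiply by 6: 2·(2E) − 3·(2E) + 6·(12 + x) = 12, i.e. 72 + 6x − (72 + 3x) = 12.
Collecting terms: 3x = 12, so x = 4.
Then 2E = 72 + 3·4 = 84, so E = 42, V = 2E/3 = 28, F = 12 + 4 = 16.

28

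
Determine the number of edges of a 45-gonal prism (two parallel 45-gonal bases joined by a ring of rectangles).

135

A prism on an n-gon has two n-gon bases and n rectangular sides: V = 2·45 = 90, E = 3·45 = 135, F = 45 + 2 = 47.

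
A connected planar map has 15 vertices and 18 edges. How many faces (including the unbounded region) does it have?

Euler's formula for a connected plane graph: V − E + F = 2, so F = 2 − 15 + 18 = 5.

5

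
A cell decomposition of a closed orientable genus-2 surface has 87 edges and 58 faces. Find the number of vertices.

For a closed orientable surface of genus 2, χ = 2 − 2·2 = -2.
V = -2 + E − F = -2 + 87 − 58 = 27.

27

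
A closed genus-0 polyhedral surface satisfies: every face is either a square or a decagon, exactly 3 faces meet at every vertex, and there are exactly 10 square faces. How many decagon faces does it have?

Let x be the number of decagons; then F = 10 + x.
Edge–face incidences: 2E = 4·10 + 10·x = 40 + 10x.
Every vertex has degree 3, so 3V = 2E.
Euler: V − E + F = 2 ⇒ (2E)/3 − E + (10 + x) = 2.
Multiply by 6: 2·(2E) − 3·(2E) + 6·(10 + x) = 12, i.e. 60 + 6x − (40 + 10x) = 12.
Collecting terms: −4x + 20 = 12, so −4x = −8, so x = 2.
Then 2E = 40 + 10·2 = 60, so E = 30, V = 2E/3 = 20, F = 10 + 2 = 12.

2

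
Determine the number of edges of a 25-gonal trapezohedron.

100

The n-trapezohedron (dual of the n-antiprism) has V = 2·25 + 2 = 52, E = 4·25 = 100, F = 2·25 = 50.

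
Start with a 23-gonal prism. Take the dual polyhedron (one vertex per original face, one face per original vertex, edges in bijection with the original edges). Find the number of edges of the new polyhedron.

The base solid has V = 46, E = 69, F = 25.
The dual swaps V and F and preserves E: V′ = F = 25, E′ = E = 69, F′ = V = 46.

69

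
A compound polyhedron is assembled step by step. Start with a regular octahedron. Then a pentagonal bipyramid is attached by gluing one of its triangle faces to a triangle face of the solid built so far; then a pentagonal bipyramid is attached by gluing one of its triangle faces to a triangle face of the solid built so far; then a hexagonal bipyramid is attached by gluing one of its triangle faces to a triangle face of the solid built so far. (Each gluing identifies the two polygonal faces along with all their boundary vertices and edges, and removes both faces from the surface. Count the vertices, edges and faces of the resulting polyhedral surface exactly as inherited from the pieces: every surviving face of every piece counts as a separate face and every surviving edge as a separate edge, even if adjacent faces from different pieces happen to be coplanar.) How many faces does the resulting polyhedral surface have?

A regular octahedron: V=6, E=12, F=8.
Attach a pentagonal bipyramid (V=7, E=15, F=10) along a 3-gon: merge 3 vertices and 3 edges, delete both glued faces → V=10, E=24, F=16.
Attach a pentagonal bipyramid (V=7, E=15, F=10) along a 3-gon: merge 3 vertices and 3 edges, delete both glued faces → V=14, E=36, F=24.
Attach a hexagonal bipyramid (V=8, E=18, F=12) along a 3-gon: merge 3 vertices and 3 edges, delete both glued faces → V=19, E=51, F=34.
Check: V − E + F = 19 − 51 + 34 = 2.

34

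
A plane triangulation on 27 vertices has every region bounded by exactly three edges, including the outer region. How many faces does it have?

In a plane triangulation 3F = 2E and V − E + F = 2, so F = 2V − 4 = 2·27 − 4 = 50.

50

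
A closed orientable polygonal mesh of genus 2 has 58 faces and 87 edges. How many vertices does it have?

For a closed orientable surface of genus 2, χ = 2 − 2·2 = -2.
V = -2 + E − F = -2 + 87 − 58 = 27.

27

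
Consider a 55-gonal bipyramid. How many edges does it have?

A bipyramid over an n-gon has 2n triangular faces and n + 2 vertices: V = 55 + 2 = 57, E = 3·55 = 165, F = 2·55 = 110.

165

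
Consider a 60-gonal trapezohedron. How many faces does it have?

The n-trapezohedron (dual of the n-antiprism) has V = 2·60 + 2 = 122, E = 4·60 = 240, F = 2·60 = 120.

120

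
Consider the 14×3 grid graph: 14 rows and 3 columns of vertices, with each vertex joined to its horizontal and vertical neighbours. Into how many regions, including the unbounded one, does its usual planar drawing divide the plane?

The grid has V = 14·3 = 42 vertices and E = 14·2 + 3·13 = 67 edges.
F = 2 − V + E = 2 − 42 + 67 = 27.

27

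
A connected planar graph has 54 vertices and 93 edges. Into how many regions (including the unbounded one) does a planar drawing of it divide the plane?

Euler's formula for a connected plane graph: V − E + F = 2, so F = 2 − 54 + 93 = 41.

41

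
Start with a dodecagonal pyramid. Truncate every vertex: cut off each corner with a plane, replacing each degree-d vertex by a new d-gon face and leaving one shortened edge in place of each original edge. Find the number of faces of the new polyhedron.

The base solid has V = 13, E = 24, F = 13.
Truncation replaces each original edge-end by a new vertex, so V′ = 2E = 48.
Each original edge survives, and each old vertex of degree d contributes d new edges; summing degrees gives Σd = 2E, so E′ = E + 2E = 3E = 72.
Each original face survives and each original vertex becomes one new face: F′ = F + V = 26.

26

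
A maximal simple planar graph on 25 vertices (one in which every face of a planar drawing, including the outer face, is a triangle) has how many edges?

In a plane triangulation 3F = 2E and V − E + F = 2, so E = 3V − 6 = 3·25 − 6 = 69.

69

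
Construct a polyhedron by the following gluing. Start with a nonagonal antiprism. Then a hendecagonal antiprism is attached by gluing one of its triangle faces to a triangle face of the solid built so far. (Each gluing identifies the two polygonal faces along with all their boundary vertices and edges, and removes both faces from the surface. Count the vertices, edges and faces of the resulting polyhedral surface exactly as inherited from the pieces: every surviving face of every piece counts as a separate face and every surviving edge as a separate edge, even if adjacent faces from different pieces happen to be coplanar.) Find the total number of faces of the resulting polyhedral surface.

42

A nonagonal antiprism: V=18, E=36, F=20.
Attach a hendecagonal antiprism (V=22, E=44, F=24) along a 3-gon: merge 3 vertices and 3 edges, delete both glued faces → V=37, E=77, F=42.
Check: V − E + F = 37 − 77 + 42 = 2.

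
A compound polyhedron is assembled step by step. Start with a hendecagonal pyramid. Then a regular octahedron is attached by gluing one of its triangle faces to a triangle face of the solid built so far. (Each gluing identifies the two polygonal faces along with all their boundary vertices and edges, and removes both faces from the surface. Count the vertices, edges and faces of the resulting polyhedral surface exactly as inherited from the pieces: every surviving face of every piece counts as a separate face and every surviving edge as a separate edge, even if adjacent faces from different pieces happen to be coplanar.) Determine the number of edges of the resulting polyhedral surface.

A hendecagonal pyramid: V=12, E=22, F=12.
Attach a regular octahedron (V=6, E=12, F=8) along a 3-gon: merge 3 vertices and 3 edges, delete both glued faces → V=15, E=31, F=18.
Check: V − E + F = 15 − 31 + 18 = 2.

31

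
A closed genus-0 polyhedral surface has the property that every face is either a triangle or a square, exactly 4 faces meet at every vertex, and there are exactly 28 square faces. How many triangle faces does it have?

8

Let x be the number of triangles; then F = 28 + x.
Edge–face incidences: 2E = 4·28 + 3·x = 112 + 3x.
Every vertex has degree 4, so 4V = 2E.
Euler: V − E + F = 2 ⇒ (2E)/4 − E + (28 + x) = 2.
Multiply by 8: 2·(2E) − 4·(2E) + 8·(28 + x) = 16, i.e. 224 + 8x − 2·(112 + 3x) = 16.
Collecting terms: 2x = 16, so x = 8.
Then 2E = 112 + 3·8 = 136, so E = 68, V = 2E/4 = 34, F = 28 + 8 = 36.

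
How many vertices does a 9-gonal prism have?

18

A prism on an n-gon has two n-gon bases and n rectangular sides: V = 2·9 = 18, E = 3·9 = 27, F = 9 + 2 = 11.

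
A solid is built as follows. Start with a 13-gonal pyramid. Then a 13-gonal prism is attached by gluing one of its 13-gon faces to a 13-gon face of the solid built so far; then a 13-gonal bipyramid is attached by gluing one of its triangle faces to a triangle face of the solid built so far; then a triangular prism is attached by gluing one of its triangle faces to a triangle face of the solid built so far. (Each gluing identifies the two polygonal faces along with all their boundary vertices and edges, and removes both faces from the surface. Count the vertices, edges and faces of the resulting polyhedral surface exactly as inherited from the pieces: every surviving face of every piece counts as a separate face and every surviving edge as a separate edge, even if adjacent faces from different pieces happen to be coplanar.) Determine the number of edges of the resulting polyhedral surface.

94

A 13-gonal pyramid: V=14, E=26, F=14.
Attach a 13-gonal prism (V=26, E=39, F=15) along a 13-gon: merge 13 vertices and 13 edges, delete both glued faces → V=27, E=52, F=27.
Attach a 13-gonal bipyramid (V=15, E=39, F=26) along a 3-gon: merge 3 vertices and 3 edges, delete both glued faces → V=39, E=88, F=51.
Attach a triangular prism (V=6, E=9, F=5) along a 3-gon: merge 3 vertices and 3 edges, delete both glued faces → V=42, E=94, F=54.
Check: V − E + F = 42 − 94 + 54 = 2.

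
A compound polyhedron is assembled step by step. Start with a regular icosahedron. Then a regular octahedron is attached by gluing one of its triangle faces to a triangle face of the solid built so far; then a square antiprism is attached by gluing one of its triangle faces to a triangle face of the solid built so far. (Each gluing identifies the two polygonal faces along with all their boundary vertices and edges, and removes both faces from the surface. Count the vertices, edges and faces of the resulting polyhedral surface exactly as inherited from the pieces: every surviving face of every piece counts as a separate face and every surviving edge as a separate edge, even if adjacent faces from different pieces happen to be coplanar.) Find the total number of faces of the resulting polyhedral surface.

A regular icosahedron: V=12, E=30, F=20.
Attach a regular octahedron (V=6, E=12, F=8) along a 3-gon: merge 3 vertices and 3 edges, delete both glued faces → V=15, E=39, F=26.
Attach a square antiprism (V=8, E=16, F=10) along a 3-gon: merge 3 vertices and 3 edges, delete both glued faces → V=20, E=52, F=34.
Check: V − E + F = 20 − 52 + 34 = 2.

34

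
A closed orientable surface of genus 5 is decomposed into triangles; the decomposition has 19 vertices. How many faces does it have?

54

χ = 2 − 2·5 = -8, and every face is a triangle so 3F = 2E.
V − E + F = -8 with E = 3F/2 gives 19 − (3/2 − 1)·F = -8, so F = 54 and E = 81.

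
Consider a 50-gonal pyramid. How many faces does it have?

A pyramid on an n-gon base has one n-gon and n triangles: V = 50 + 1 = 51, E = 2·50 = 100, F = 50 + 1 = 51.
Check: V − E + F = 51 − 100 + 51 = 2.

51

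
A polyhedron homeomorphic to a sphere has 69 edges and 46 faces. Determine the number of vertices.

Here V − E + F = 2.
V = 2 + E − F = 2 + 69 − 46 = 25.

25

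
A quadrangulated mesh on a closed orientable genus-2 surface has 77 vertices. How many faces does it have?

79

χ = 2 − 2·2 = -2, and every face is a square so 4F = 2E.
V − E + F = -2 with E = 4F/2 gives 77 − (4/2 − 1)·F = -2, so F = 79 and E = 158.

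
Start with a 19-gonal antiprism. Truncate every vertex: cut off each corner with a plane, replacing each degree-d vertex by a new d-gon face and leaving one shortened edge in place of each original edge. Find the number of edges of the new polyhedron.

228

The base solid has V = 38, E = 76, F = 40.
Truncation replaces each original edge-end by a new vertex, so V′ = 2E = 152.
Each original edge survives, and each old vertex of degree d contributes d new edges; summing degrees gives Σd = 2E, so E′ = E + 2E = 3E = 228.
Each original face survives and each original vertex becomes one new face: F′ = F + V = 78.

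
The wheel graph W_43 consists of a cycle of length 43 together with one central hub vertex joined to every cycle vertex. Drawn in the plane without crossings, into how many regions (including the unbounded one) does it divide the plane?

44

W_43 has V = 43 + 1 = 44 vertices and E = 2·43 = 86 edges.
By Euler's formula F = 2 − V + E = 2 − 44 + 86 = 44.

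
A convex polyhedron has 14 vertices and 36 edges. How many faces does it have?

Here V − E + F = 2.
F = 2 − V + E = 2 − 14 + 36 = 24.

24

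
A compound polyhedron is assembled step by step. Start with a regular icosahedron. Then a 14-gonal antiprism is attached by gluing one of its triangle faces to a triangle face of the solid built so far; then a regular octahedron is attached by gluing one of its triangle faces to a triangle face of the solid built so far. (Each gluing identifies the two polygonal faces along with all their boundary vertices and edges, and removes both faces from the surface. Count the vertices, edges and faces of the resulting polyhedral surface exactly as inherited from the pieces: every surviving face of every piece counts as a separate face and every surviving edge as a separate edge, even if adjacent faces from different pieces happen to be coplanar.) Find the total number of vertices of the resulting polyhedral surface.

40

A regular icosahedron: V=12, E=30, F=20.
Attach a 14-gonal antiprism (V=28, E=56, F=30) along a 3-gon: merge 3 vertices and 3 edges, delete both glued faces → V=37, E=83, F=48.
Attach a regular octahedron (V=6, E=12, F=8) along a 3-gon: merge 3 vertices and 3 edges, delete both glued faces → V=40, E=92, F=54.
Check: V − E + F = 40 − 92 + 54 = 2.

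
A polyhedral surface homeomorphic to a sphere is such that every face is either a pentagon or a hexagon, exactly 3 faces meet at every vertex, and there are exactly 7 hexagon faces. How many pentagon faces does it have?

12

Let x be the number of pentagons; then F = 7 + x.
Edge–face incidences: 2E = 6·7 + 5·x = 42 + 5x.
Every vertex has degree 3, so 3V = 2E.
Euler: V − E + F = 2 ⇒ (2E)/3 − E + (7 + x) = 2.
Multiply by 6: 2·(2E) − 3·(2E) + 6·(7 + x) = 12, i.e. 42 + 6x − (42 + 5x) = 12.
Collecting terms: x = 12.
Then 2E = 42 + 5·12 = 102, so E = 51, V = 2E/3 = 34, F = 7 + 12 = 19.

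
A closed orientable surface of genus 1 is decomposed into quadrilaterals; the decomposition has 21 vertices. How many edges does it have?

42

χ = 2 − 2·1 = 0, and every face is a square so 4F = 2E.
V − E + F = 0 with E = 4F/2 gives 21 − (4/2 − 1)·F = 0, so F = 21 and E = 42.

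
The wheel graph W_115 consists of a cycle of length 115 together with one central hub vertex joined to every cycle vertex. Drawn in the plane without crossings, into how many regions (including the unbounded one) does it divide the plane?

W_115 has V = 115 + 1 = 116 vertices and E = 2·115 = 230 edges.
By Euler's formula F = 2 − V + E = 2 − 116 + 230 = 116.

116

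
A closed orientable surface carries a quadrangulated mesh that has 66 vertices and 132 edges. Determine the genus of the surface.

1

Every face is a square and each edge borders two faces, so 4F = 2·132, giving F = 66.
χ = V − E + F = 66 − 132 + 66 = 0.
For a closed orientable surface χ = 2 − 2g, so g = (2 − (0))/2 = 1.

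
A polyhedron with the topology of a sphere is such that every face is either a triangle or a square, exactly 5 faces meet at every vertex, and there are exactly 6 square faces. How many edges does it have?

60

Let x be the number of triangles; then F = 6 + x.
Edge–face incidences: 2E = 4·6 + 3·x = 24 + 3x.
Every vertex has degree 5, so 5V = 2E.
Euler: V − E + F = 2 ⇒ (2E)/5 − E + (6 + x) = 2.
Multiply by 10: 2·(2E) − 5·(2E) + 10·(6 + x) = 20, i.e. 60 + 10x − 3·(24 + 3x) = 20.
Collecting terms: x − 12 = 20, so x = 32.
Then 2E = 24 + 3·32 = 120, so E = 60, V = 2E/5 = 24, F = 6 + 32 = 38.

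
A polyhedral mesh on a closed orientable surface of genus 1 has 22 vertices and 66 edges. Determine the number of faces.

For a closed orientable surface of genus 1, χ = 2 − 2·1 = 0.
F = 0 − V + E = 0 − 22 + 66 = 44.

44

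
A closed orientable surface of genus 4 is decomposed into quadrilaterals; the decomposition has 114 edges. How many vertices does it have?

51

χ = 2 − 2·4 = -6, and every face is a square so 4F = 2E.
F = 2E/4 = 57. Then V = -6 + E − F = -6 + 114 − 57 = 51.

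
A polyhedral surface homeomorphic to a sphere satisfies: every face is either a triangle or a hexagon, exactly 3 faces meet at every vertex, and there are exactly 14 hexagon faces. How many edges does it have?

Let x be the number of triangles; then F = 14 + x.
Edge–face incidences: 2E = 6·14 + 3·x = 84 + 3x.
Every vertex has degree 3, so 3V = 2E.
Euler: V − E + F = 2 ⇒ (2E)/3 − E + (14 + x) = 2.
Multiply by 6: 2·(2E) − 3·(2E) + 6·(14 + x) = 12, i.e. 84 + 6x − (84 + 3x) = 12.
Collecting terms: 3x = 12, so x = 4.
Then 2E = 84 + 3·4 = 96, so E = 48, V = 2E/3 = 32, F = 14 + 4 = 18.

48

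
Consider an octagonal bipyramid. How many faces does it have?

A bipyramid over an n-gon has 2n triangular faces and n + 2 vertices: V = 8 + 2 = 10, E = 3·8 = 24, F = 2·8 = 16.

16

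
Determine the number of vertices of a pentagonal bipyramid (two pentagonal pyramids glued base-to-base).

A bipyramid over an n-gon has 2n triangular faces and n + 2 vertices: V = 5 + 2 = 7, E = 3·5 = 15, F = 2·5 = 10.

7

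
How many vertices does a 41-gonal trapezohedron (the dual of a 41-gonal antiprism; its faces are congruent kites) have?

The n-trapezohedron (dual of the n-antiprism) has V = 2·41 + 2 = 84, E = 4·41 = 164, F = 2·41 = 82.

84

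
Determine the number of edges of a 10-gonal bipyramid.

30

A bipyramid over an n-gon has 2n triangular faces and n + 2 vertices: V = 10 + 2 = 12, E = 3·10 = 30, F = 2·10 = 20.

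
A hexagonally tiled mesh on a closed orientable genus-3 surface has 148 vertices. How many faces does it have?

χ = 2 − 2·3 = -4, and every face is a hexagon so 6F = 2E.
V − E + F = -4 with E = 6F/2 gives 148 − (6/2 − 1)·F = -4, so F = 76 and E = 228.

76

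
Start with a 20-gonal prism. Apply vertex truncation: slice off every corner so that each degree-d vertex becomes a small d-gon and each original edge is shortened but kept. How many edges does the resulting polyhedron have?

The base solid has V = 40, E = 60, F = 22.
Truncation replaces each original edge-end by a new vertex, so V′ = 2E = 120.
Each original edge survives, and each old vertex of degree d contributes d new edges; summing degrees gives Σd = 2E, so E′ = E + 2E = 3E = 180.
Each original face survives and each original vertex becomes one new face: F′ = F + V = 62.

180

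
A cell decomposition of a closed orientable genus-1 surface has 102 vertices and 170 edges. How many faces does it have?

For a closed orientable surface of genus 1, χ = 2 − 2·1 = 0.
F = 0 − V + E = 0 − 102 + 170 = 68.

68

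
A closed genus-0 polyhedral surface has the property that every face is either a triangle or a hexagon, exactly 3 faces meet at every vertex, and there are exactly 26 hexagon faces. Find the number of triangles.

4

Let x be the number of triangles; then F = 26 + x.
Edge–face incidences: 2E = 6·26 + 3·x = 156 + 3x.
Every vertex has degree 3, so 3V = 2E.
Euler: V − E + F = 2 ⇒ (2E)/3 − E + (26 + x) = 2.
Multiply by 6: 2·(2E) − 3·(2E) + 6·(26 + x) = 12, i.e. 156 + 6x − (156 + 3x) = 12.
Collecting terms: 3x = 12, so x = 4.
Then 2E = 156 + 3·4 = 168, so E = 84, V = 2E/3 = 56, F = 26 + 4 = 30.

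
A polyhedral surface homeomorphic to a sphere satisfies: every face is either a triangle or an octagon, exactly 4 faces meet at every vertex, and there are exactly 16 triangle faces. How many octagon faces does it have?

Let x be the number of octagons; then F = 16 + x.
Edge–face incidences: 2E = 3·16 + 8·x = 48 + 8x.
Every vertex has degree 4, so 4V = 2E.
Euler: V − E + F = 2 ⇒ (2E)/4 − E + (16 + x) = 2.
Multiply by 8: 2·(2E) − 4·(2E) + 8·(16 + x) = 16, i.e. 128 + 8x − 2·(48 + 8x) = 16.
Collecting terms: −8x + 32 = 16, so −8x = −16, so x = 2.
Then 2E = 48 + 8·2 = 64, so E = 32, V = 2E/4 = 16, F = 16 + 2 = 18.

2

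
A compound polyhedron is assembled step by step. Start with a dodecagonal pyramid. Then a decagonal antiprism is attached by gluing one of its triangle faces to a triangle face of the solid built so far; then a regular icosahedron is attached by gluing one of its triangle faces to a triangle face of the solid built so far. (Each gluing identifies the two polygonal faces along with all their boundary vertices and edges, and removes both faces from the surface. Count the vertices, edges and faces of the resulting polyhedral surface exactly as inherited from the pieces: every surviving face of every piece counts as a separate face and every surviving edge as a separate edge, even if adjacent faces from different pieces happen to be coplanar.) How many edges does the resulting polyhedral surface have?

88

A dodecagonal pyramid: V=13, E=24, F=13.
Attach a decagonal antiprism (V=20, E=40, F=22) along a 3-gon: merge 3 vertices and 3 edges, delete both glued faces → V=30, E=61, F=33.
Attach a regular icosahedron (V=12, E=30, F=20) along a 3-gon: merge 3 vertices and 3 edges, delete both glued faces → V=39, E=88, F=51.
Check: V − E + F = 39 − 88 + 51 = 2.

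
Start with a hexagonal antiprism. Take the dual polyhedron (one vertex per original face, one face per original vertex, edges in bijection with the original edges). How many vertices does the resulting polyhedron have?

The base solid has V = 12, E = 24, F = 14.
The dual swaps V and F and preserves E: V′ = F = 14, E′ = E = 24, F′ = V = 12.

14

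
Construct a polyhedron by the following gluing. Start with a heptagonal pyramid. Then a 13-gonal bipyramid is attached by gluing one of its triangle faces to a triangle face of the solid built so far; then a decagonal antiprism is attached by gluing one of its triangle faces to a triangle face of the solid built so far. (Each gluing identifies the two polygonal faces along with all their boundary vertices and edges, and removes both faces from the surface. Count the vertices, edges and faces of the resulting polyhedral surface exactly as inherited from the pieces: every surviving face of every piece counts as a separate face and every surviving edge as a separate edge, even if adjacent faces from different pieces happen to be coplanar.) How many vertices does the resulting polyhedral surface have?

37

A heptagonal pyramid: V=8, E=14, F=8.
Attach a 13-gonal bipyramid (V=15, E=39, F=26) along a 3-gon: merge 3 vertices and 3 edges, delete both glued faces → V=20, E=50, F=32.
Attach a decagonal antiprism (V=20, E=40, F=22) along a 3-gon: merge 3 vertices and 3 edges, delete both glued faces → V=37, E=87, F=52.
Check: V − E + F = 37 − 87 + 52 = 2.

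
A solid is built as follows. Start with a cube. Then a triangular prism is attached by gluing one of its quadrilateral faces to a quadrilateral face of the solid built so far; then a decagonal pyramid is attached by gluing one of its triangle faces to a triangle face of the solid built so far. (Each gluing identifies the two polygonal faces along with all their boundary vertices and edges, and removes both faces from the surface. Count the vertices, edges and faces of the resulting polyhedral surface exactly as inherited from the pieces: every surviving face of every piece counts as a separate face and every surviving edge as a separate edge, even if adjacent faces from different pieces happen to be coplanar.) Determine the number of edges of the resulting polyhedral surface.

A cube: V=8, E=12, F=6.
Attach a triangular prism (V=6, E=9, F=5) along a 4-gon: merge 4 vertices and 4 edges, delete both glued faces → V=10, E=17, F=9.
Attach a decagonal pyramid (V=11, E=20, F=11) along a 3-gon: merge 3 vertices and 3 edges, delete both glued faces → V=18, E=34, F=18.
Check: V − E + F = 18 − 34 + 18 = 2.

34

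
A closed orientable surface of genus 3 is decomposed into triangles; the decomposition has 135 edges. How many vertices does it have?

χ = 2 − 2·3 = -4, and every face is a triangle so 3F = 2E.
F = 2E/3 = 90. Then V = -4 + E − F = -4 + 135 − 90 = 41.

41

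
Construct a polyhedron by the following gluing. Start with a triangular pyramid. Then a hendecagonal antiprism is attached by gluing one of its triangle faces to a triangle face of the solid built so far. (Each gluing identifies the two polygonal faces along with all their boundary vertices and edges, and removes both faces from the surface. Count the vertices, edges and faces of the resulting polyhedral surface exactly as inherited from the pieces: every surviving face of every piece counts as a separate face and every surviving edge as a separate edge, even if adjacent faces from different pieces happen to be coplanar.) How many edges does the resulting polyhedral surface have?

A triangular pyramid: V=4, E=6, F=4.
Attach a hendecagonal antiprism (V=22, E=44, F=24) along a 3-gon: merge 3 vertices and 3 edges, delete both glued faces → V=23, E=47, F=26.
Check: V − E + F = 23 − 47 + 26 = 2.

47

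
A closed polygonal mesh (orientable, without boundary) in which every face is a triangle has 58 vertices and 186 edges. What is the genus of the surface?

Every face is a triangle and each edge borders two faces, so 3F = 2·186, giving F = 124.
χ = V − E + F = 58 − 186 + 124 = -4.
For a closed orientable surface χ = 2 − 2g, so g = (2 − (-4))/2 = 3.

3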